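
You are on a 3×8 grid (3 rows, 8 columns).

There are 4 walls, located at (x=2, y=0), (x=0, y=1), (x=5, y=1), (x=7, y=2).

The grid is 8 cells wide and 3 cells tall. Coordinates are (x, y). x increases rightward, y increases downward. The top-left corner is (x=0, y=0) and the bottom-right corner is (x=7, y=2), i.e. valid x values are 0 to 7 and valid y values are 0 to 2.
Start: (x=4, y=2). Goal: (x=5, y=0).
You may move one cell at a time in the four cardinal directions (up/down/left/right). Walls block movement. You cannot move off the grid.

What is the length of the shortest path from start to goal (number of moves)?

BFS from (x=4, y=2) until reaching (x=5, y=0):
  Distance 0: (x=4, y=2)
  Distance 1: (x=4, y=1), (x=3, y=2), (x=5, y=2)
  Distance 2: (x=4, y=0), (x=3, y=1), (x=2, y=2), (x=6, y=2)
  Distance 3: (x=3, y=0), (x=5, y=0), (x=2, y=1), (x=6, y=1), (x=1, y=2)  <- goal reached here
One shortest path (3 moves): (x=4, y=2) -> (x=4, y=1) -> (x=4, y=0) -> (x=5, y=0)

Answer: Shortest path length: 3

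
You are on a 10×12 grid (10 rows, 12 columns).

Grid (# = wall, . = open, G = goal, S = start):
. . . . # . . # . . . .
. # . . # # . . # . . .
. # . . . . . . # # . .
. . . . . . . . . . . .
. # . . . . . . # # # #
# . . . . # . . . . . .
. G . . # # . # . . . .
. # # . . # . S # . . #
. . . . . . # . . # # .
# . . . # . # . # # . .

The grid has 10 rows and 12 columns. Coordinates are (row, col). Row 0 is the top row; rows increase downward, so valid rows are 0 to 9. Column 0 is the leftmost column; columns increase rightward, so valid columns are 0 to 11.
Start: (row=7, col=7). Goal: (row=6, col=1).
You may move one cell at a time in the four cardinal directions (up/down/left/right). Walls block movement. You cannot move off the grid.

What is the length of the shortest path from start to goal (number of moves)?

Answer: Shortest path length: 11

Derivation:
BFS from (row=7, col=7) until reaching (row=6, col=1):
  Distance 0: (row=7, col=7)
  Distance 1: (row=7, col=6), (row=8, col=7)
  Distance 2: (row=6, col=6), (row=8, col=8), (row=9, col=7)
  Distance 3: (row=5, col=6)
  Distance 4: (row=4, col=6), (row=5, col=7)
  Distance 5: (row=3, col=6), (row=4, col=5), (row=4, col=7), (row=5, col=8)
  Distance 6: (row=2, col=6), (row=3, col=5), (row=3, col=7), (row=4, col=4), (row=5, col=9), (row=6, col=8)
  Distance 7: (row=1, col=6), (row=2, col=5), (row=2, col=7), (row=3, col=4), (row=3, col=8), (row=4, col=3), (row=5, col=4), (row=5, col=10), (row=6, col=9)
  Distance 8: (row=0, col=6), (row=1, col=7), (row=2, col=4), (row=3, col=3), (row=3, col=9), (row=4, col=2), (row=5, col=3), (row=5, col=11), (row=6, col=10), (row=7, col=9)
  Distance 9: (row=0, col=5), (row=2, col=3), (row=3, col=2), (row=3, col=10), (row=5, col=2), (row=6, col=3), (row=6, col=11), (row=7, col=10)
  Distance 10: (row=1, col=3), (row=2, col=2), (row=2, col=10), (row=3, col=1), (row=3, col=11), (row=5, col=1), (row=6, col=2), (row=7, col=3)
  Distance 11: (row=0, col=3), (row=1, col=2), (row=1, col=10), (row=2, col=11), (row=3, col=0), (row=6, col=1), (row=7, col=4), (row=8, col=3)  <- goal reached here
One shortest path (11 moves): (row=7, col=7) -> (row=7, col=6) -> (row=6, col=6) -> (row=5, col=6) -> (row=4, col=6) -> (row=4, col=5) -> (row=4, col=4) -> (row=4, col=3) -> (row=4, col=2) -> (row=5, col=2) -> (row=5, col=1) -> (row=6, col=1)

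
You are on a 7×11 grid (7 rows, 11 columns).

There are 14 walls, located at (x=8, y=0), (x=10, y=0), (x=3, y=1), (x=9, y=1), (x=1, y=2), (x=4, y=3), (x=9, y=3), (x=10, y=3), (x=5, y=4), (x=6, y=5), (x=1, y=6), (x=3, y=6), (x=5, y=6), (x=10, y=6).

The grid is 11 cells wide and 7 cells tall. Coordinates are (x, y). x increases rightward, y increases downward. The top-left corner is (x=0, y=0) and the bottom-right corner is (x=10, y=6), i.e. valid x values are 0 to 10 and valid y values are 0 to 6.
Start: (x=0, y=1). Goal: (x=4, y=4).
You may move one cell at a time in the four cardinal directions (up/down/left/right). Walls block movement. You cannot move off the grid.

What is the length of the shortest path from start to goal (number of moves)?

BFS from (x=0, y=1) until reaching (x=4, y=4):
  Distance 0: (x=0, y=1)
  Distance 1: (x=0, y=0), (x=1, y=1), (x=0, y=2)
  Distance 2: (x=1, y=0), (x=2, y=1), (x=0, y=3)
  Distance 3: (x=2, y=0), (x=2, y=2), (x=1, y=3), (x=0, y=4)
  Distance 4: (x=3, y=0), (x=3, y=2), (x=2, y=3), (x=1, y=4), (x=0, y=5)
  Distance 5: (x=4, y=0), (x=4, y=2), (x=3, y=3), (x=2, y=4), (x=1, y=5), (x=0, y=6)
  Distance 6: (x=5, y=0), (x=4, y=1), (x=5, y=2), (x=3, y=4), (x=2, y=5)
  Distance 7: (x=6, y=0), (x=5, y=1), (x=6, y=2), (x=5, y=3), (x=4, y=4), (x=3, y=5), (x=2, y=6)  <- goal reached here
One shortest path (7 moves): (x=0, y=1) -> (x=1, y=1) -> (x=2, y=1) -> (x=2, y=2) -> (x=3, y=2) -> (x=3, y=3) -> (x=3, y=4) -> (x=4, y=4)

Answer: Shortest path length: 7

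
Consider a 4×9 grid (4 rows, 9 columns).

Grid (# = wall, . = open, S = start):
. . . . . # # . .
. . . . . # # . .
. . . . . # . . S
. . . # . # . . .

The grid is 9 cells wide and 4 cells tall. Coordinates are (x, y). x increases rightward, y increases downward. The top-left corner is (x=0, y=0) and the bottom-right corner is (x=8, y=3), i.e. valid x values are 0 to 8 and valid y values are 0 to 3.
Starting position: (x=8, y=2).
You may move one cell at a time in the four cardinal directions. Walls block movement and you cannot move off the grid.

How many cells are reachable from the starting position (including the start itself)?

BFS flood-fill from (x=8, y=2):
  Distance 0: (x=8, y=2)
  Distance 1: (x=8, y=1), (x=7, y=2), (x=8, y=3)
  Distance 2: (x=8, y=0), (x=7, y=1), (x=6, y=2), (x=7, y=3)
  Distance 3: (x=7, y=0), (x=6, y=3)
Total reachable: 10 (grid has 29 open cells total)

Answer: Reachable cells: 10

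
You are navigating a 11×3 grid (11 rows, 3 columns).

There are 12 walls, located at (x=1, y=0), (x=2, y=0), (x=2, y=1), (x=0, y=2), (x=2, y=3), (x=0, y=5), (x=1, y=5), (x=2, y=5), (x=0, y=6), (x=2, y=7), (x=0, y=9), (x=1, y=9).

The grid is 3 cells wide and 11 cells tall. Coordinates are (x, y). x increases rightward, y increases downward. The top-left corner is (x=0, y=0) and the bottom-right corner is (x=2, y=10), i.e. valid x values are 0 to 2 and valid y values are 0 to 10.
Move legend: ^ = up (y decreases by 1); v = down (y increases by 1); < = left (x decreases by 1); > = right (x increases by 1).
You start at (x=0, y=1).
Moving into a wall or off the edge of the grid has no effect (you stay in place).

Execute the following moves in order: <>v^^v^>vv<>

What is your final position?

Answer: Final position: (x=1, y=3)

Derivation:
Start: (x=0, y=1)
  < (left): blocked, stay at (x=0, y=1)
  > (right): (x=0, y=1) -> (x=1, y=1)
  v (down): (x=1, y=1) -> (x=1, y=2)
  ^ (up): (x=1, y=2) -> (x=1, y=1)
  ^ (up): blocked, stay at (x=1, y=1)
  v (down): (x=1, y=1) -> (x=1, y=2)
  ^ (up): (x=1, y=2) -> (x=1, y=1)
  > (right): blocked, stay at (x=1, y=1)
  v (down): (x=1, y=1) -> (x=1, y=2)
  v (down): (x=1, y=2) -> (x=1, y=3)
  < (left): (x=1, y=3) -> (x=0, y=3)
  > (right): (x=0, y=3) -> (x=1, y=3)
Final: (x=1, y=3)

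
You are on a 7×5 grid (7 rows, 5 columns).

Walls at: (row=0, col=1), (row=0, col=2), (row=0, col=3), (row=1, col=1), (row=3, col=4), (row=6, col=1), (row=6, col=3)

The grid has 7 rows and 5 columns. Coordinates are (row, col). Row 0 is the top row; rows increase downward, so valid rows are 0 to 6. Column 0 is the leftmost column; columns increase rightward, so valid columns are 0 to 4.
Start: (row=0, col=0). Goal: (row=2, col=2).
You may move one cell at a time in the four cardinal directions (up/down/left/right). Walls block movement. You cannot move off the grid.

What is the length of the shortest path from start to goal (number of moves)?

Answer: Shortest path length: 4

Derivation:
BFS from (row=0, col=0) until reaching (row=2, col=2):
  Distance 0: (row=0, col=0)
  Distance 1: (row=1, col=0)
  Distance 2: (row=2, col=0)
  Distance 3: (row=2, col=1), (row=3, col=0)
  Distance 4: (row=2, col=2), (row=3, col=1), (row=4, col=0)  <- goal reached here
One shortest path (4 moves): (row=0, col=0) -> (row=1, col=0) -> (row=2, col=0) -> (row=2, col=1) -> (row=2, col=2)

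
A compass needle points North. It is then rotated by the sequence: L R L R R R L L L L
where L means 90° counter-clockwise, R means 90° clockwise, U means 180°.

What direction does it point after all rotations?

Answer: Final heading: South

Derivation:
Start: North
  L (left (90° counter-clockwise)) -> West
  R (right (90° clockwise)) -> North
  L (left (90° counter-clockwise)) -> West
  R (right (90° clockwise)) -> North
  R (right (90° clockwise)) -> East
  R (right (90° clockwise)) -> South
  L (left (90° counter-clockwise)) -> East
  L (left (90° counter-clockwise)) -> North
  L (left (90° counter-clockwise)) -> West
  L (left (90° counter-clockwise)) -> South
Final: South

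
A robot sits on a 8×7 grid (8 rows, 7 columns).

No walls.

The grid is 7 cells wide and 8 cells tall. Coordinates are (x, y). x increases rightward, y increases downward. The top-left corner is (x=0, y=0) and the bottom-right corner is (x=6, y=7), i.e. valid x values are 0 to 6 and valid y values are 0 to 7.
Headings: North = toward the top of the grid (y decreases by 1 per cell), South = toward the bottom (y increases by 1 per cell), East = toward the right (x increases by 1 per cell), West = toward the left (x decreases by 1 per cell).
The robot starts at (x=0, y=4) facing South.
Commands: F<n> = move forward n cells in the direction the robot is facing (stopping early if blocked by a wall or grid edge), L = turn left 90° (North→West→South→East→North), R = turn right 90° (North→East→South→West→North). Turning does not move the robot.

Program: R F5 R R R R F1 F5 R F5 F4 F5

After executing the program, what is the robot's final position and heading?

Answer: Final position: (x=0, y=0), facing North

Derivation:
Start: (x=0, y=4), facing South
  R: turn right, now facing West
  F5: move forward 0/5 (blocked), now at (x=0, y=4)
  R: turn right, now facing North
  R: turn right, now facing East
  R: turn right, now facing South
  R: turn right, now facing West
  F1: move forward 0/1 (blocked), now at (x=0, y=4)
  F5: move forward 0/5 (blocked), now at (x=0, y=4)
  R: turn right, now facing North
  F5: move forward 4/5 (blocked), now at (x=0, y=0)
  F4: move forward 0/4 (blocked), now at (x=0, y=0)
  F5: move forward 0/5 (blocked), now at (x=0, y=0)
Final: (x=0, y=0), facing North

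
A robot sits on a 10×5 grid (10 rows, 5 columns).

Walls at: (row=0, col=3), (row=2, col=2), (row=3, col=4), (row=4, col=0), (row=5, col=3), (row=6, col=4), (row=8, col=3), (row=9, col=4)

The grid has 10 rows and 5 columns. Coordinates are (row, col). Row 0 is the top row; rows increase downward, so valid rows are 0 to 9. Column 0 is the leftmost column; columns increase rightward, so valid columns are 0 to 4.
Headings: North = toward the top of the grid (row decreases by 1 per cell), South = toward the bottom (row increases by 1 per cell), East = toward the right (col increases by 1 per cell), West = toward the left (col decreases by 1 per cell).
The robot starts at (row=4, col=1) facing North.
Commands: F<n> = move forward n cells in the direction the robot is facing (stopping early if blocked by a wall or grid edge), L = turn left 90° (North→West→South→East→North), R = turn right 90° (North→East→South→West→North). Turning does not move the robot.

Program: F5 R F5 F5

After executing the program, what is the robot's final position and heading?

Answer: Final position: (row=0, col=2), facing East

Derivation:
Start: (row=4, col=1), facing North
  F5: move forward 4/5 (blocked), now at (row=0, col=1)
  R: turn right, now facing East
  F5: move forward 1/5 (blocked), now at (row=0, col=2)
  F5: move forward 0/5 (blocked), now at (row=0, col=2)
Final: (row=0, col=2), facing East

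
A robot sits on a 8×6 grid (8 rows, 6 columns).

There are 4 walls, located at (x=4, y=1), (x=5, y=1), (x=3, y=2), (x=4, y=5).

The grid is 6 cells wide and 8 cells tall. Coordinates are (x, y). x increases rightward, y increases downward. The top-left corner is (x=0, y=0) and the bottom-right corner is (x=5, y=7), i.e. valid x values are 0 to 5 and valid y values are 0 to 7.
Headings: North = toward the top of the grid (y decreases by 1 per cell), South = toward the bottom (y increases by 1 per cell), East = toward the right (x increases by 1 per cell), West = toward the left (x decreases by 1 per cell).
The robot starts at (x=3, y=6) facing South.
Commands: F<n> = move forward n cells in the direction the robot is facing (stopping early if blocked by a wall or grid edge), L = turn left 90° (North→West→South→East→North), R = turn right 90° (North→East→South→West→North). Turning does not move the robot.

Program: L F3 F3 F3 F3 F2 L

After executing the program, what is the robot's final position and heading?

Answer: Final position: (x=5, y=6), facing North

Derivation:
Start: (x=3, y=6), facing South
  L: turn left, now facing East
  F3: move forward 2/3 (blocked), now at (x=5, y=6)
  [×3]F3: move forward 0/3 (blocked), now at (x=5, y=6)
  F2: move forward 0/2 (blocked), now at (x=5, y=6)
  L: turn left, now facing North
Final: (x=5, y=6), facing North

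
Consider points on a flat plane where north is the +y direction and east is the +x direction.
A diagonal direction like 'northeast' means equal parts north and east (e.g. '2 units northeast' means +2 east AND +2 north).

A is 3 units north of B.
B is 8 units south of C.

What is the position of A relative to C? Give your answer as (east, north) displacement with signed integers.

Answer: A is at (east=0, north=-5) relative to C.

Derivation:
Place C at the origin (east=0, north=0).
  B is 8 units south of C: delta (east=+0, north=-8); B at (east=0, north=-8).
  A is 3 units north of B: delta (east=+0, north=+3); A at (east=0, north=-5).
Therefore A relative to C: (east=0, north=-5).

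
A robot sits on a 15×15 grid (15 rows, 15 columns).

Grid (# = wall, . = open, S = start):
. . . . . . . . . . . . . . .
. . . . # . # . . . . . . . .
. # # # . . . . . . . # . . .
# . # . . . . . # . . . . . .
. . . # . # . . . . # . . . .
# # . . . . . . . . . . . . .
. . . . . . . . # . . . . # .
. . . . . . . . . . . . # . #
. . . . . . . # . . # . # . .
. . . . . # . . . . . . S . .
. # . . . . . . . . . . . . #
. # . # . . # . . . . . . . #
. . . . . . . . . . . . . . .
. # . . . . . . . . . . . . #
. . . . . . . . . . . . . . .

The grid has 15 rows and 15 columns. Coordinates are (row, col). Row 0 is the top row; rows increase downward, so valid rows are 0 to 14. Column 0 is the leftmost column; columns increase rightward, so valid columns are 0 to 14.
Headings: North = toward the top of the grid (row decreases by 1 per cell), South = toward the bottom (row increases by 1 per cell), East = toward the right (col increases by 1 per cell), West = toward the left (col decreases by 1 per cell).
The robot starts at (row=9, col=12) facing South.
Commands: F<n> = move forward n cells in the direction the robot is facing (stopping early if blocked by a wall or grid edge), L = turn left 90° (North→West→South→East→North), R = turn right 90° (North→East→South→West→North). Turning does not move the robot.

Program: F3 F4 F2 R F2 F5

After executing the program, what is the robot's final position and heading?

Answer: Final position: (row=14, col=5), facing West

Derivation:
Start: (row=9, col=12), facing South
  F3: move forward 3, now at (row=12, col=12)
  F4: move forward 2/4 (blocked), now at (row=14, col=12)
  F2: move forward 0/2 (blocked), now at (row=14, col=12)
  R: turn right, now facing West
  F2: move forward 2, now at (row=14, col=10)
  F5: move forward 5, now at (row=14, col=5)
Final: (row=14, col=5), facing West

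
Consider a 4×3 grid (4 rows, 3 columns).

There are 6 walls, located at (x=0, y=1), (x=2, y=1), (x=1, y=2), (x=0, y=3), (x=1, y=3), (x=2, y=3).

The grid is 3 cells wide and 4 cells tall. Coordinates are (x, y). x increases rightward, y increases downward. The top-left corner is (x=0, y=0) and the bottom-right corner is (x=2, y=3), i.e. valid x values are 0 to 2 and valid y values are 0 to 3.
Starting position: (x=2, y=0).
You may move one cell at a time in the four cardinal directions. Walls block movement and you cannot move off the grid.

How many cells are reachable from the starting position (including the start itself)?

Answer: Reachable cells: 4

Derivation:
BFS flood-fill from (x=2, y=0):
  Distance 0: (x=2, y=0)
  Distance 1: (x=1, y=0)
  Distance 2: (x=0, y=0), (x=1, y=1)
Total reachable: 4 (grid has 6 open cells total)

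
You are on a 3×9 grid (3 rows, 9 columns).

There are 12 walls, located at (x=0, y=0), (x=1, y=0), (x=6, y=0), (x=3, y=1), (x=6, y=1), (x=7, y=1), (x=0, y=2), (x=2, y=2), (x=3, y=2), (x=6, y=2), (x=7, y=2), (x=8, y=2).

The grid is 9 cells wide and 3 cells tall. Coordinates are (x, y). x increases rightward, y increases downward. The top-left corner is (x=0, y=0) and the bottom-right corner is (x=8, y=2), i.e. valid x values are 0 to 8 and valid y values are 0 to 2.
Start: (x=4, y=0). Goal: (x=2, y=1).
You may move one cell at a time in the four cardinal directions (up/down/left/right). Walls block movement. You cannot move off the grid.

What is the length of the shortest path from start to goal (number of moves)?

Answer: Shortest path length: 3

Derivation:
BFS from (x=4, y=0) until reaching (x=2, y=1):
  Distance 0: (x=4, y=0)
  Distance 1: (x=3, y=0), (x=5, y=0), (x=4, y=1)
  Distance 2: (x=2, y=0), (x=5, y=1), (x=4, y=2)
  Distance 3: (x=2, y=1), (x=5, y=2)  <- goal reached here
One shortest path (3 moves): (x=4, y=0) -> (x=3, y=0) -> (x=2, y=0) -> (x=2, y=1)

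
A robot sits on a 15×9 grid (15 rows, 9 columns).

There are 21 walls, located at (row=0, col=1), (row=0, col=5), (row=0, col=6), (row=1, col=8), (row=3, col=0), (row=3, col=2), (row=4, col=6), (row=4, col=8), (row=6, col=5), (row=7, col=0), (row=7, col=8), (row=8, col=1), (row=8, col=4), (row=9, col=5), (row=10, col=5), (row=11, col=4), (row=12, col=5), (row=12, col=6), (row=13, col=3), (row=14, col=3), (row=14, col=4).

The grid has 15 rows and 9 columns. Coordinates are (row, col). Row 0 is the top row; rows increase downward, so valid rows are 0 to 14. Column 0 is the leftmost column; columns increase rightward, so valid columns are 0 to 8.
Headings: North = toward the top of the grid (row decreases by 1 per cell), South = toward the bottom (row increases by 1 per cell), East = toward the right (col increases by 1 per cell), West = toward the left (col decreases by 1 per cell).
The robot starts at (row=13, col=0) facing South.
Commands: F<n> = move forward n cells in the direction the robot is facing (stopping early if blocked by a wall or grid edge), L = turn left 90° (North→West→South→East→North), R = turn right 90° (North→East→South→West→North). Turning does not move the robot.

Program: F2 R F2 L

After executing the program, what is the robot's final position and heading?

Start: (row=13, col=0), facing South
  F2: move forward 1/2 (blocked), now at (row=14, col=0)
  R: turn right, now facing West
  F2: move forward 0/2 (blocked), now at (row=14, col=0)
  L: turn left, now facing South
Final: (row=14, col=0), facing South

Answer: Final position: (row=14, col=0), facing South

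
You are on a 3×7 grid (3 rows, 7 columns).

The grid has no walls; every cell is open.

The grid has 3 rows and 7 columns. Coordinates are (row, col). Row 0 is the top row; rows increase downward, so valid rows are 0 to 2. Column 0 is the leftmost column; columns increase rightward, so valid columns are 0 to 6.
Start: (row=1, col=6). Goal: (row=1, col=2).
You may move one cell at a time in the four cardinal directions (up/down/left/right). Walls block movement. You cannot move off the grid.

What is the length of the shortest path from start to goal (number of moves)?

BFS from (row=1, col=6) until reaching (row=1, col=2):
  Distance 0: (row=1, col=6)
  Distance 1: (row=0, col=6), (row=1, col=5), (row=2, col=6)
  Distance 2: (row=0, col=5), (row=1, col=4), (row=2, col=5)
  Distance 3: (row=0, col=4), (row=1, col=3), (row=2, col=4)
  Distance 4: (row=0, col=3), (row=1, col=2), (row=2, col=3)  <- goal reached here
One shortest path (4 moves): (row=1, col=6) -> (row=1, col=5) -> (row=1, col=4) -> (row=1, col=3) -> (row=1, col=2)

Answer: Shortest path length: 4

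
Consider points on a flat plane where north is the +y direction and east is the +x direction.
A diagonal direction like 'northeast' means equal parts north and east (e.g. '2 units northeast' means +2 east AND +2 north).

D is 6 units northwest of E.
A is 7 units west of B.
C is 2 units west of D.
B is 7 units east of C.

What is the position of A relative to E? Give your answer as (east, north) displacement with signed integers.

Place E at the origin (east=0, north=0).
  D is 6 units northwest of E: delta (east=-6, north=+6); D at (east=-6, north=6).
  C is 2 units west of D: delta (east=-2, north=+0); C at (east=-8, north=6).
  B is 7 units east of C: delta (east=+7, north=+0); B at (east=-1, north=6).
  A is 7 units west of B: delta (east=-7, north=+0); A at (east=-8, north=6).
Therefore A relative to E: (east=-8, north=6).

Answer: A is at (east=-8, north=6) relative to E.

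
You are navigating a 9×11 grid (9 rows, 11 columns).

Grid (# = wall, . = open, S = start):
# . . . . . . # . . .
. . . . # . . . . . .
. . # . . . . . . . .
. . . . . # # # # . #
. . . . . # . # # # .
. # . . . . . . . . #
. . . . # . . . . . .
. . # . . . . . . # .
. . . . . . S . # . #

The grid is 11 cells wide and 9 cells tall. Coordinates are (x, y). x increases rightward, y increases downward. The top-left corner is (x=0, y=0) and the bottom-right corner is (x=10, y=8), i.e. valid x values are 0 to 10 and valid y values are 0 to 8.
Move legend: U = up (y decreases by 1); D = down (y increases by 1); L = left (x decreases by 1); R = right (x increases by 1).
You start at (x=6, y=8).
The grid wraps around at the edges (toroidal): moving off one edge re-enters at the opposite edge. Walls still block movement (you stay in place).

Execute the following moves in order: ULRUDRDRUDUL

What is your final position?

Answer: Final position: (x=6, y=7)

Derivation:
Start: (x=6, y=8)
  U (up): (x=6, y=8) -> (x=6, y=7)
  L (left): (x=6, y=7) -> (x=5, y=7)
  R (right): (x=5, y=7) -> (x=6, y=7)
  U (up): (x=6, y=7) -> (x=6, y=6)
  D (down): (x=6, y=6) -> (x=6, y=7)
  R (right): (x=6, y=7) -> (x=7, y=7)
  D (down): (x=7, y=7) -> (x=7, y=8)
  R (right): blocked, stay at (x=7, y=8)
  U (up): (x=7, y=8) -> (x=7, y=7)
  D (down): (x=7, y=7) -> (x=7, y=8)
  U (up): (x=7, y=8) -> (x=7, y=7)
  L (left): (x=7, y=7) -> (x=6, y=7)
Final: (x=6, y=7)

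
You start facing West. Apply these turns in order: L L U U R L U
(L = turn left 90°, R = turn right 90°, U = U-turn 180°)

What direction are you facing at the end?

Start: West
  L (left (90° counter-clockwise)) -> South
  L (left (90° counter-clockwise)) -> East
  U (U-turn (180°)) -> West
  U (U-turn (180°)) -> East
  R (right (90° clockwise)) -> South
  L (left (90° counter-clockwise)) -> East
  U (U-turn (180°)) -> West
Final: West

Answer: Final heading: West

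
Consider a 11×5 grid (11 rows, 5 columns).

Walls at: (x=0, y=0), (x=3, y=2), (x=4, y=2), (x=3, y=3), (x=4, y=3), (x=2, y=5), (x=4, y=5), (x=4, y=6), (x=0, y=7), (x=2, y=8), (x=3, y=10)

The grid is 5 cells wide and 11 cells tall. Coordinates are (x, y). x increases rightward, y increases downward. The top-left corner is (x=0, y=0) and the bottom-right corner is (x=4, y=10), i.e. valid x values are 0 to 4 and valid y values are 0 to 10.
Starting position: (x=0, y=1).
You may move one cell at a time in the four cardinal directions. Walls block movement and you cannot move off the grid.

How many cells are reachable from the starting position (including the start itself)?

Answer: Reachable cells: 44

Derivation:
BFS flood-fill from (x=0, y=1):
  Distance 0: (x=0, y=1)
  Distance 1: (x=1, y=1), (x=0, y=2)
  Distance 2: (x=1, y=0), (x=2, y=1), (x=1, y=2), (x=0, y=3)
  Distance 3: (x=2, y=0), (x=3, y=1), (x=2, y=2), (x=1, y=3), (x=0, y=4)
  Distance 4: (x=3, y=0), (x=4, y=1), (x=2, y=3), (x=1, y=4), (x=0, y=5)
  Distance 5: (x=4, y=0), (x=2, y=4), (x=1, y=5), (x=0, y=6)
  Distance 6: (x=3, y=4), (x=1, y=6)
  Distance 7: (x=4, y=4), (x=3, y=5), (x=2, y=6), (x=1, y=7)
  Distance 8: (x=3, y=6), (x=2, y=7), (x=1, y=8)
  Distance 9: (x=3, y=7), (x=0, y=8), (x=1, y=9)
  Distance 10: (x=4, y=7), (x=3, y=8), (x=0, y=9), (x=2, y=9), (x=1, y=10)
  Distance 11: (x=4, y=8), (x=3, y=9), (x=0, y=10), (x=2, y=10)
  Distance 12: (x=4, y=9)
  Distance 13: (x=4, y=10)
Total reachable: 44 (grid has 44 open cells total)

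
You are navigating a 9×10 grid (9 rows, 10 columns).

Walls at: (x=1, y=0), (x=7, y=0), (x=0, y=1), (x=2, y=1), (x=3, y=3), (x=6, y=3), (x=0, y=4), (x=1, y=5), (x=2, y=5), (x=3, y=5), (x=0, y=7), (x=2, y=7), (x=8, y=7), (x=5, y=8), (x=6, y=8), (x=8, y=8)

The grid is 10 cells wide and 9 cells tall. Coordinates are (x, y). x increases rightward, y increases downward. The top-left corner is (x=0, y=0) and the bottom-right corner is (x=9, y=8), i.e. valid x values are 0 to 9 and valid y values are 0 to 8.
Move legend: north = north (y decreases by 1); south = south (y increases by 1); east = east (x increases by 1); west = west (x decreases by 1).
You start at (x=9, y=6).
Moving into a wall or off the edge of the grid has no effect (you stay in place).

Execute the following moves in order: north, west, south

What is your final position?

Start: (x=9, y=6)
  north (north): (x=9, y=6) -> (x=9, y=5)
  west (west): (x=9, y=5) -> (x=8, y=5)
  south (south): (x=8, y=5) -> (x=8, y=6)
Final: (x=8, y=6)

Answer: Final position: (x=8, y=6)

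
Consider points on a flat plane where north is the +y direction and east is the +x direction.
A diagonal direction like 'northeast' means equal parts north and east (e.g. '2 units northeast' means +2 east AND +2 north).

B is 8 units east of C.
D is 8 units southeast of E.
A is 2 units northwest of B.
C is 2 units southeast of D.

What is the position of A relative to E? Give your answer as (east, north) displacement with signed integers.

Place E at the origin (east=0, north=0).
  D is 8 units southeast of E: delta (east=+8, north=-8); D at (east=8, north=-8).
  C is 2 units southeast of D: delta (east=+2, north=-2); C at (east=10, north=-10).
  B is 8 units east of C: delta (east=+8, north=+0); B at (east=18, north=-10).
  A is 2 units northwest of B: delta (east=-2, north=+2); A at (east=16, north=-8).
Therefore A relative to E: (east=16, north=-8).

Answer: A is at (east=16, north=-8) relative to E.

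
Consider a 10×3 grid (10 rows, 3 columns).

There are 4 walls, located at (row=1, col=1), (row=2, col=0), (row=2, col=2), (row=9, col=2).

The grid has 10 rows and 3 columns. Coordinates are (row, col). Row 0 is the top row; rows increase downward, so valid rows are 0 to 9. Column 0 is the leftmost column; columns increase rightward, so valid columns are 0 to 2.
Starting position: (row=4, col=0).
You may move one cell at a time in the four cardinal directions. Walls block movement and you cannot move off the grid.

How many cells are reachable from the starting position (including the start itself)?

BFS flood-fill from (row=4, col=0):
  Distance 0: (row=4, col=0)
  Distance 1: (row=3, col=0), (row=4, col=1), (row=5, col=0)
  Distance 2: (row=3, col=1), (row=4, col=2), (row=5, col=1), (row=6, col=0)
  Distance 3: (row=2, col=1), (row=3, col=2), (row=5, col=2), (row=6, col=1), (row=7, col=0)
  Distance 4: (row=6, col=2), (row=7, col=1), (row=8, col=0)
  Distance 5: (row=7, col=2), (row=8, col=1), (row=9, col=0)
  Distance 6: (row=8, col=2), (row=9, col=1)
Total reachable: 21 (grid has 26 open cells total)

Answer: Reachable cells: 21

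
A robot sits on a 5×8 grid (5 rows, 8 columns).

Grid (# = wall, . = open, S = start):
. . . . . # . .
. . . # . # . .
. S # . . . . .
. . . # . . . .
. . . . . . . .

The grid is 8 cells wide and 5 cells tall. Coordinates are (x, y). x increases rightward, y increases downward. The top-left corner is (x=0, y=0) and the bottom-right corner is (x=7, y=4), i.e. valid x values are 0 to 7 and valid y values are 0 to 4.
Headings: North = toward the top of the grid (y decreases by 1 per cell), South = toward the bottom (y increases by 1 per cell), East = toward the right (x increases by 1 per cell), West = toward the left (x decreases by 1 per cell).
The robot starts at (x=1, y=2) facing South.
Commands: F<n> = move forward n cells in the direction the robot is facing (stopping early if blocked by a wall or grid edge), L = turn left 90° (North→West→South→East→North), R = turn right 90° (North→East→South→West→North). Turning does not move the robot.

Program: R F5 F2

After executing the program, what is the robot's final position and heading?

Start: (x=1, y=2), facing South
  R: turn right, now facing West
  F5: move forward 1/5 (blocked), now at (x=0, y=2)
  F2: move forward 0/2 (blocked), now at (x=0, y=2)
Final: (x=0, y=2), facing West

Answer: Final position: (x=0, y=2), facing West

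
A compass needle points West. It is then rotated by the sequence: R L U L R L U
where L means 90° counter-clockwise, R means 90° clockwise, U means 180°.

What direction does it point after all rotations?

Start: West
  R (right (90° clockwise)) -> North
  L (left (90° counter-clockwise)) -> West
  U (U-turn (180°)) -> East
  L (left (90° counter-clockwise)) -> North
  R (right (90° clockwise)) -> East
  L (left (90° counter-clockwise)) -> North
  U (U-turn (180°)) -> South
Final: South

Answer: Final heading: South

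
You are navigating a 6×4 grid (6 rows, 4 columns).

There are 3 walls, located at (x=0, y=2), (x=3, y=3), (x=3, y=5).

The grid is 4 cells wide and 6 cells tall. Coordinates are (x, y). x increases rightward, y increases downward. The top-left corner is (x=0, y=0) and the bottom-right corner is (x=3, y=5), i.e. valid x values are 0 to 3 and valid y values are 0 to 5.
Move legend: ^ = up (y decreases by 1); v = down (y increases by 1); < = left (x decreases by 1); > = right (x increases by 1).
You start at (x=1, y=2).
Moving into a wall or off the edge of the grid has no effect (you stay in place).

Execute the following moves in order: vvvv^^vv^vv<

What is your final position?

Answer: Final position: (x=0, y=5)

Derivation:
Start: (x=1, y=2)
  v (down): (x=1, y=2) -> (x=1, y=3)
  v (down): (x=1, y=3) -> (x=1, y=4)
  v (down): (x=1, y=4) -> (x=1, y=5)
  v (down): blocked, stay at (x=1, y=5)
  ^ (up): (x=1, y=5) -> (x=1, y=4)
  ^ (up): (x=1, y=4) -> (x=1, y=3)
  v (down): (x=1, y=3) -> (x=1, y=4)
  v (down): (x=1, y=4) -> (x=1, y=5)
  ^ (up): (x=1, y=5) -> (x=1, y=4)
  v (down): (x=1, y=4) -> (x=1, y=5)
  v (down): blocked, stay at (x=1, y=5)
  < (left): (x=1, y=5) -> (x=0, y=5)
Final: (x=0, y=5)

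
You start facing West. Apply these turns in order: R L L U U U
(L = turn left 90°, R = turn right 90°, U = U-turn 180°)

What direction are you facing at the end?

Answer: Final heading: North

Derivation:
Start: West
  R (right (90° clockwise)) -> North
  L (left (90° counter-clockwise)) -> West
  L (left (90° counter-clockwise)) -> South
  U (U-turn (180°)) -> North
  U (U-turn (180°)) -> South
  U (U-turn (180°)) -> North
Final: North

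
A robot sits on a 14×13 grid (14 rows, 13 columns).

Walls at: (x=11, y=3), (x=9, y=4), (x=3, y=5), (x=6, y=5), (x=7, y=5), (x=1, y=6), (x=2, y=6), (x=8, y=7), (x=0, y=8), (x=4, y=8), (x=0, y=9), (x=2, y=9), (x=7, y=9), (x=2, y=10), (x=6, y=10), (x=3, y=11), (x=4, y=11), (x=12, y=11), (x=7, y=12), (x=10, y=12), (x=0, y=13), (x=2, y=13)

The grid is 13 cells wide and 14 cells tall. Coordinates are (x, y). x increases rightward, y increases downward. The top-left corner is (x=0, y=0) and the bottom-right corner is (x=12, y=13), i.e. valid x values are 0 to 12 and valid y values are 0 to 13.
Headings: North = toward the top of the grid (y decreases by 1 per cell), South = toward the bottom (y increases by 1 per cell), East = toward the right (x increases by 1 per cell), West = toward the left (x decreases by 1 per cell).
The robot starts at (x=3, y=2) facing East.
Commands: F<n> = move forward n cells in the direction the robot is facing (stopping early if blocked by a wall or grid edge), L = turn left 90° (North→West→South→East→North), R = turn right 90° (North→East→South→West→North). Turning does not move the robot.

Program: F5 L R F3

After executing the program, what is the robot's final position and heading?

Answer: Final position: (x=11, y=2), facing East

Derivation:
Start: (x=3, y=2), facing East
  F5: move forward 5, now at (x=8, y=2)
  L: turn left, now facing North
  R: turn right, now facing East
  F3: move forward 3, now at (x=11, y=2)
Final: (x=11, y=2), facing East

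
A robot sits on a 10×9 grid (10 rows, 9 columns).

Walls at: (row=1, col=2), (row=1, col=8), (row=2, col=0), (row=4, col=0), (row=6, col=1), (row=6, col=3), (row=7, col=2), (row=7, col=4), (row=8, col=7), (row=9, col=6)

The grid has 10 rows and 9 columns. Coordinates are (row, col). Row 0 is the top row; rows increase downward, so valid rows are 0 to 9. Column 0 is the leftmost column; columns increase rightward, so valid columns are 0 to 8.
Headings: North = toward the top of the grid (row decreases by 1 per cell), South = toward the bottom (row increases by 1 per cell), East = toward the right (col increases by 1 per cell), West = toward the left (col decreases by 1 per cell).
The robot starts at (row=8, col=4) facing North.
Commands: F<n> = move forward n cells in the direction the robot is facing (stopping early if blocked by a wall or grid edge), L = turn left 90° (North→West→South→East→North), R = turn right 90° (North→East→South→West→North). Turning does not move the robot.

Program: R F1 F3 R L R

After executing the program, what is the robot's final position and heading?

Start: (row=8, col=4), facing North
  R: turn right, now facing East
  F1: move forward 1, now at (row=8, col=5)
  F3: move forward 1/3 (blocked), now at (row=8, col=6)
  R: turn right, now facing South
  L: turn left, now facing East
  R: turn right, now facing South
Final: (row=8, col=6), facing South

Answer: Final position: (row=8, col=6), facing South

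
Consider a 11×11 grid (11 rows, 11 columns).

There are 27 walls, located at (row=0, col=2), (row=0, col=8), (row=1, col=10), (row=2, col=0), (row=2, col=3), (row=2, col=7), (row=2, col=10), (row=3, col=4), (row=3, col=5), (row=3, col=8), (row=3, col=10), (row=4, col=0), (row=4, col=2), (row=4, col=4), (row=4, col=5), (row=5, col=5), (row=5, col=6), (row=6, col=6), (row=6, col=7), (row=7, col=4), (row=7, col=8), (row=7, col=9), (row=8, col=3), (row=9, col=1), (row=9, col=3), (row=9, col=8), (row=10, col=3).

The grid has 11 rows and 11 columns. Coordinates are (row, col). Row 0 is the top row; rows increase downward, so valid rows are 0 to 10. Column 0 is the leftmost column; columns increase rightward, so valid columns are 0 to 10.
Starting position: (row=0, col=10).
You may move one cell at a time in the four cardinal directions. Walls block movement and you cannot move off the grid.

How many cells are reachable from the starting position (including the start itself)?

Answer: Reachable cells: 94

Derivation:
BFS flood-fill from (row=0, col=10):
  Distance 0: (row=0, col=10)
  Distance 1: (row=0, col=9)
  Distance 2: (row=1, col=9)
  Distance 3: (row=1, col=8), (row=2, col=9)
  Distance 4: (row=1, col=7), (row=2, col=8), (row=3, col=9)
  Distance 5: (row=0, col=7), (row=1, col=6), (row=4, col=9)
  Distance 6: (row=0, col=6), (row=1, col=5), (row=2, col=6), (row=4, col=8), (row=4, col=10), (row=5, col=9)
  Distance 7: (row=0, col=5), (row=1, col=4), (row=2, col=5), (row=3, col=6), (row=4, col=7), (row=5, col=8), (row=5, col=10), (row=6, col=9)
  Distance 8: (row=0, col=4), (row=1, col=3), (row=2, col=4), (row=3, col=7), (row=4, col=6), (row=5, col=7), (row=6, col=8), (row=6, col=10)
  Distance 9: (row=0, col=3), (row=1, col=2), (row=7, col=10)
  Distance 10: (row=1, col=1), (row=2, col=2), (row=8, col=10)
  Distance 11: (row=0, col=1), (row=1, col=0), (row=2, col=1), (row=3, col=2), (row=8, col=9), (row=9, col=10)
  Distance 12: (row=0, col=0), (row=3, col=1), (row=3, col=3), (row=8, col=8), (row=9, col=9), (row=10, col=10)
  Distance 13: (row=3, col=0), (row=4, col=1), (row=4, col=3), (row=8, col=7), (row=10, col=9)
  Distance 14: (row=5, col=1), (row=5, col=3), (row=7, col=7), (row=8, col=6), (row=9, col=7), (row=10, col=8)
  Distance 15: (row=5, col=0), (row=5, col=2), (row=5, col=4), (row=6, col=1), (row=6, col=3), (row=7, col=6), (row=8, col=5), (row=9, col=6), (row=10, col=7)
  Distance 16: (row=6, col=0), (row=6, col=2), (row=6, col=4), (row=7, col=1), (row=7, col=3), (row=7, col=5), (row=8, col=4), (row=9, col=5), (row=10, col=6)
  Distance 17: (row=6, col=5), (row=7, col=0), (row=7, col=2), (row=8, col=1), (row=9, col=4), (row=10, col=5)
  Distance 18: (row=8, col=0), (row=8, col=2), (row=10, col=4)
  Distance 19: (row=9, col=0), (row=9, col=2)
  Distance 20: (row=10, col=0), (row=10, col=2)
  Distance 21: (row=10, col=1)
Total reachable: 94 (grid has 94 open cells total)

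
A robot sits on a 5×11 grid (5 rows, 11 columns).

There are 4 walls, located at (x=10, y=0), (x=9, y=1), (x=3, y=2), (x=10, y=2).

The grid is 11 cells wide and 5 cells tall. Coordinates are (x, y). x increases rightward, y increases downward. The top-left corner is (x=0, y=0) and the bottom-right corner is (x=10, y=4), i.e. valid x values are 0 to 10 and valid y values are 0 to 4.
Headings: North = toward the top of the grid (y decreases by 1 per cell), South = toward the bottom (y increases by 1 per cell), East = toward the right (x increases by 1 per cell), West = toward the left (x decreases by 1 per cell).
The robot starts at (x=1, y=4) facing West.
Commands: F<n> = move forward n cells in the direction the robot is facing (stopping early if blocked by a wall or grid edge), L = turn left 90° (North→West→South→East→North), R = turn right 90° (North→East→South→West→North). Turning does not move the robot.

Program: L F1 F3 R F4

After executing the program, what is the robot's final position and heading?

Start: (x=1, y=4), facing West
  L: turn left, now facing South
  F1: move forward 0/1 (blocked), now at (x=1, y=4)
  F3: move forward 0/3 (blocked), now at (x=1, y=4)
  R: turn right, now facing West
  F4: move forward 1/4 (blocked), now at (x=0, y=4)
Final: (x=0, y=4), facing West

Answer: Final position: (x=0, y=4), facing West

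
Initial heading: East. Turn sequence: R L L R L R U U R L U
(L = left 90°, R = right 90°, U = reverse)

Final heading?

Answer: Final heading: West

Derivation:
Start: East
  R (right (90° clockwise)) -> South
  L (left (90° counter-clockwise)) -> East
  L (left (90° counter-clockwise)) -> North
  R (right (90° clockwise)) -> East
  L (left (90° counter-clockwise)) -> North
  R (right (90° clockwise)) -> East
  U (U-turn (180°)) -> West
  U (U-turn (180°)) -> East
  R (right (90° clockwise)) -> South
  L (left (90° counter-clockwise)) -> East
  U (U-turn (180°)) -> West
Final: West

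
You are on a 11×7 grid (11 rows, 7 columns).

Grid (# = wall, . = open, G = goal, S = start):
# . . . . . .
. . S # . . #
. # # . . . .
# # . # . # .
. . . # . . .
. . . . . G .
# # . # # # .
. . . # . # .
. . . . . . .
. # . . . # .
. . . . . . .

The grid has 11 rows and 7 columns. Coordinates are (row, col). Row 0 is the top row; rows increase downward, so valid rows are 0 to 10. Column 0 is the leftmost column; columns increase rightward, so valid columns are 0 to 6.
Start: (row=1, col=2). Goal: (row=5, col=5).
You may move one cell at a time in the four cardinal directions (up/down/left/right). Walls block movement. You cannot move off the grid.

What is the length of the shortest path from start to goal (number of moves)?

BFS from (row=1, col=2) until reaching (row=5, col=5):
  Distance 0: (row=1, col=2)
  Distance 1: (row=0, col=2), (row=1, col=1)
  Distance 2: (row=0, col=1), (row=0, col=3), (row=1, col=0)
  Distance 3: (row=0, col=4), (row=2, col=0)
  Distance 4: (row=0, col=5), (row=1, col=4)
  Distance 5: (row=0, col=6), (row=1, col=5), (row=2, col=4)
  Distance 6: (row=2, col=3), (row=2, col=5), (row=3, col=4)
  Distance 7: (row=2, col=6), (row=4, col=4)
  Distance 8: (row=3, col=6), (row=4, col=5), (row=5, col=4)
  Distance 9: (row=4, col=6), (row=5, col=3), (row=5, col=5)  <- goal reached here
One shortest path (9 moves): (row=1, col=2) -> (row=0, col=2) -> (row=0, col=3) -> (row=0, col=4) -> (row=1, col=4) -> (row=2, col=4) -> (row=3, col=4) -> (row=4, col=4) -> (row=4, col=5) -> (row=5, col=5)

Answer: Shortest path length: 9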